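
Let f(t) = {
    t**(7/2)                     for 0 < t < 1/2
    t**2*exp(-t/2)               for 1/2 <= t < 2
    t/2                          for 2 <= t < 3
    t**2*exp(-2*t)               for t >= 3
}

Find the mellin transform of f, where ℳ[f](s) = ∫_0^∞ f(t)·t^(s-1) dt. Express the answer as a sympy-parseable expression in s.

(4*24**s*(s + 1)*(2*s + 7)*uppergamma(s + 2, 1/4) - 4*24**s*(s + 1)*(2*s + 7)*uppergamma(s + 2, 1) - 24**s*(2*s + 7) + 3*6**(2*s)*(2*s + 7)/2 + 6**s*(s + 1)*(2*s + 7)*uppergamma(s + 2, 6)/4 + sqrt(2)*6**s*(s + 1)/8)/(12**s*(s + 1)*(2*s + 7))
  Re(s) > -7/2

remove the shared t-power first: t**(3/2) on [0, 1/2); exp(-t/2) on [1/2, 2); 1/(2*t) on [2, 3); …
cuts at 1/2, 2, 3: linearity sums the 4 kernel integrals
[0, 1/2) adds the kernel integral of t**(7/2)
for t in [1/2, 2): the term is ∫ t**2*exp(-t/2)·t^(s-1)
∫ over [2, 3) of t/2·t^(s-1) joins the sum
on [3, ∞): add ∫ t**2*exp(-2*t)·t^(s-1) dt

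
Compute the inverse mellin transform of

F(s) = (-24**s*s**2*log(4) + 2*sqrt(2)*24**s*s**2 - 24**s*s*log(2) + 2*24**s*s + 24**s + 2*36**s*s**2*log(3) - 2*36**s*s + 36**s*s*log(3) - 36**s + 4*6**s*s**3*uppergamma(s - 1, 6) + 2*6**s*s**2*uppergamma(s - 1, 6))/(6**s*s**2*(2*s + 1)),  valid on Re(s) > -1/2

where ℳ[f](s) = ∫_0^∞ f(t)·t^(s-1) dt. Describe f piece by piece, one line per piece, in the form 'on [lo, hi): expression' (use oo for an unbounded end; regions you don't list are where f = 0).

invert the common scale on t to get sqrt(t) on [0, 2); log(t) on [2, 3); exp(-2*t)/t on [3, ∞)
the shared t-power comes off first: t**(3/2) on [0, 2); t*log(t) on [2, 3); exp(-2*t) on [3, ∞)
along the cuts 4, 6, ℳ[f](s) splits into 3 integrals
between 0 and 4 the integrand is sqrt(2)*sqrt(t)/2·t^(s-1)
[4, 6) adds the kernel integral of log(t/2)
for t in [6, ∞): the term is ∫ 2*exp(-t)/t·t^(s-1)

on [0, 4): sqrt(2)*sqrt(t)/2
on [4, 6): log(t/2)
on [6, oo): 2*exp(-t)/t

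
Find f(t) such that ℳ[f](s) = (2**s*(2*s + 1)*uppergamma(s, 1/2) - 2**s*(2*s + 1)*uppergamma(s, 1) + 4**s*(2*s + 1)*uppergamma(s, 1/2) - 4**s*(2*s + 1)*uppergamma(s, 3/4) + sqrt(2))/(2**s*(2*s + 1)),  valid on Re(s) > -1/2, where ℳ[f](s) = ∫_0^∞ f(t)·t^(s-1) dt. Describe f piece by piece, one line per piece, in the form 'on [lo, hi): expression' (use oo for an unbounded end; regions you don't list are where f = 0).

on [0, 1/2): sqrt(t)
on [1/2, 1): exp(-t)
on [1, 3/2): exp(-t/2)

treat the 3 regions marked off by 1/2, 1 separately and sum
piece [0, 1/2): integrate sqrt(t) against the kernel
between 1/2 and 1 the integrand is exp(-t)·t^(s-1)
∫ exp(-t/2)·t^(s-1) over [1, 3/2)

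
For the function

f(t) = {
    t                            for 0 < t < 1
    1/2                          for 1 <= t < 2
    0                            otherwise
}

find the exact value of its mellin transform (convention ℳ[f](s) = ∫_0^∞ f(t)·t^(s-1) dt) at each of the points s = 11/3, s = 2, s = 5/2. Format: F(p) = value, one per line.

treat the 2 regions marked off by 1 separately and sum
between 0 and 1 the integrand is t·t^(s-1)
piece [1, 2): integrate 1/2 against the kernel

F(11/3) = 6/77 + 12*2**(2/3)/11
F(2) = 13/12
F(5/2) = 3/35 + 4*sqrt(2)/5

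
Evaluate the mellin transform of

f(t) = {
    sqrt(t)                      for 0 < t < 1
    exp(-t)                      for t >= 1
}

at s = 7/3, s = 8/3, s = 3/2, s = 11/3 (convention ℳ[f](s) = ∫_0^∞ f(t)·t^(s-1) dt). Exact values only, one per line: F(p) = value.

F(7/3) = 6/17 + uppergamma(7/3, 1)
F(8/3) = 6/19 + uppergamma(8/3, 1)
F(3/2) = sqrt(pi)*erfc(1)/2 + exp(-1) + 1/2
F(11/3) = 6/25 + uppergamma(11/3, 1)

treat the 2 regions marked off by 1 separately and sum
on [0, 1) integrate f = sqrt(t) against the kernel
piece [1, ∞): integrate exp(-t) against the kernel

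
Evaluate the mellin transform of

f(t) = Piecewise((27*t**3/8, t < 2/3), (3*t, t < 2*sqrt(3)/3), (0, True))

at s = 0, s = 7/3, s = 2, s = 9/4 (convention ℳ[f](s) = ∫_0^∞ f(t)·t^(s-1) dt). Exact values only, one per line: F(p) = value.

undo the common scale on t: t**3/8 on [0, 2); t on [2, 2*sqrt(3))
the common scale on t comes off first: t**3 on [0, 1); 2*t on [1, sqrt(3))
peel off the power substitution: t**(3/2) on [0, 1); 2*sqrt(t) on [1, 3)
linearity at 2/3 turns ℳ[f](s) into 2 summed integrals
for t in [0, 2/3): the term is ∫ 27*t**3/8·t^(s-1)
[2/3, 2*sqrt(3)/3) adds the kernel integral of 3*t

F(0) = -5/3 + 2*sqrt(3)
F(7/3) = -11*18**(1/3)/180 + 4*6**(1/3)/5
F(2) = -28/135 + 8*sqrt(3)/9
F(9/4) = 16*2**(1/4)*3**(3/4)*(-29 + 126*3**(5/8))/7371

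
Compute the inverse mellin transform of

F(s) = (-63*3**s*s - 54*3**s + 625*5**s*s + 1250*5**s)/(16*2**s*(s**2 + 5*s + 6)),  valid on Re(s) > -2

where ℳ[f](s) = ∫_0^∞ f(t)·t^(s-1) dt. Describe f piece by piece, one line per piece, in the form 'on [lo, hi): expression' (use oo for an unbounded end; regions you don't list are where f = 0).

decompose at 3/2; ℳ[f](s) sums the 2 pieces' integrals
segment 0 to 3/2 holds 2*t**2; add its integral
between 3/2 and 5/2 the integrand is 5*t**3/2·t^(s-1)

on [0, 3/2): 2*t**2
on [3/2, 5/2): 5*t**3/2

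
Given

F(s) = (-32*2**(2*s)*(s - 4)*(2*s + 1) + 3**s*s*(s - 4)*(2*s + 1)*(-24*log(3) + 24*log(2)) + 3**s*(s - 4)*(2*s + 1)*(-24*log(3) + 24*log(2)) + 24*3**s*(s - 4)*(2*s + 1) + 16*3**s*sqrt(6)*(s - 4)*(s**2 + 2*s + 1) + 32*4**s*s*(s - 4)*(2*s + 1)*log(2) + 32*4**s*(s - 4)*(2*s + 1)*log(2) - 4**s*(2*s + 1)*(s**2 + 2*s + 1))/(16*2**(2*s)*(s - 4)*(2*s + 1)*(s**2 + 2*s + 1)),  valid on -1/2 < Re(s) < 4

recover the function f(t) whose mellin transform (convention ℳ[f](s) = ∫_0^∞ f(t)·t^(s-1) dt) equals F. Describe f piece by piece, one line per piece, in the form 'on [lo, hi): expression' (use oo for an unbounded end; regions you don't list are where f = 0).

on [0, 3/4): sqrt(2)*sqrt(t)
on [3/4, 1): 2*t*log(2*t)
on [1, oo): 1/(16*t**4)

invert the common scale on t to get sqrt(t) on [0, 3/2); t*log(t) on [3/2, 2); t**(-4) on [2, ∞)
integrate the 3 segments split at 3/4, 1, then add the results
between 0 and 3/4 the integrand is sqrt(2)*sqrt(t)·t^(s-1)
on [3/4, 1) integrate f = 2*t*log(2*t) against the kernel
segment [1, ∞) carries 1/(16*t**4); integrate it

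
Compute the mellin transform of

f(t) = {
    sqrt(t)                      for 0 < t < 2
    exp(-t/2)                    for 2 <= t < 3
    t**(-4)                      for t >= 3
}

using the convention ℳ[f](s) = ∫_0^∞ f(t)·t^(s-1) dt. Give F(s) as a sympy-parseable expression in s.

(2**s*(s - 4)*(2*s + 1)*uppergamma(s, 1) - 2**s*(s - 4)*(2*s + 1)*uppergamma(s, 3/2) + 2*2**(s + 1/2)*(s - 4) - 3**s*(2*s + 1)/81)/((s - 4)*(2*s + 1))
  -1/2 < Re(s) < 4

split f at 2, 3: ℳ[f](s) collects 3 kernel integrals
∫ sqrt(t)·t^(s-1) over [0, 2)
between 2 and 3 the integrand is exp(-t/2)·t^(s-1)
the [3, ∞) slice contributes ∫ t**(-4)·t^(s-1) dt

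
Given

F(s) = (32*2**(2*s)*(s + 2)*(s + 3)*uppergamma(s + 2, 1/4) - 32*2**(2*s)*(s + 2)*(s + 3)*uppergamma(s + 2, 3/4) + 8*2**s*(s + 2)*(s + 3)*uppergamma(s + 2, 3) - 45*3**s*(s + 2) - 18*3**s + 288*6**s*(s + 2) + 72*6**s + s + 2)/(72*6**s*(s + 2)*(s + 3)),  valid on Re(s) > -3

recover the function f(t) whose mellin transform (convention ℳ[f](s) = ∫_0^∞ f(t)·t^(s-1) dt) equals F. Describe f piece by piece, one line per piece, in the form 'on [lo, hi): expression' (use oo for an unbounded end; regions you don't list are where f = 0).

on [0, 1/6): 3*t**3
on [1/6, 1/2): t**2*exp(-3*t/2)
on [1/2, 1): t**2*(3*t + 1)
on [1, oo): t**2*exp(-3*t)

remove the shared t-power first: 3*t on [0, 1/6); exp(-3*t/2) on [1/6, 1/2); 3*t + 1 on [1/2, 1); …
reversing the common scale on t: t on [0, 1/2); exp(-t/2) on [1/2, 3/2); t + 1 on [3/2, 3); …
slice at 1/6, 1/2, 1, transform all 4 pieces, and sum them
on [0, 1/6) integrate f = 3*t**3 against the kernel
over [1/6, 1/2), the kernel integral of t**2*exp(-3*t/2) enters the sum
for t in [1/2, 1): the term is ∫ t**2*(3*t + 1)·t^(s-1)
segment [1, ∞) carries t**2*exp(-3*t); integrate it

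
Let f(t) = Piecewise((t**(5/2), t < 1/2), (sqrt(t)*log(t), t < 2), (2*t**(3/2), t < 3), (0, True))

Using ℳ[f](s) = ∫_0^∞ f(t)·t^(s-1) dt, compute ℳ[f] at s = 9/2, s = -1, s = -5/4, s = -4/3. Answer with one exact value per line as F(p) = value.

reversing the shared t-power: t**2 on [0, 1/2); log(t) on [1/2, 2); 2*t on [2, 3)
linearity at 1/2, 2 turns ℳ[f](s) into 3 summed integrals
for t in [0, 1/2): the term is ∫ t**(5/2)·t^(s-1)
segment 1/2 to 2 holds sqrt(t)*log(t); add its integral
on [2, 3) integrate f = 2*t**(3/2) against the kernel

F(9/2) = 205*log(2)/32 + 14810143/67200
F(-1) = sqrt(2)*(-18*log(2) - 11 + 12*sqrt(6))/6
F(-5/4) = 2**(3/4)*(-200*sqrt(2) - log(2**(15*sqrt(2) + 60)) + 89 + 180*6**(1/4))/45
F(-4/3) = 3*2**(5/6)*(-742*2**(1/3) - log(2**(35*2**(1/3) + 140)) + 193 + 700*6**(1/6))/350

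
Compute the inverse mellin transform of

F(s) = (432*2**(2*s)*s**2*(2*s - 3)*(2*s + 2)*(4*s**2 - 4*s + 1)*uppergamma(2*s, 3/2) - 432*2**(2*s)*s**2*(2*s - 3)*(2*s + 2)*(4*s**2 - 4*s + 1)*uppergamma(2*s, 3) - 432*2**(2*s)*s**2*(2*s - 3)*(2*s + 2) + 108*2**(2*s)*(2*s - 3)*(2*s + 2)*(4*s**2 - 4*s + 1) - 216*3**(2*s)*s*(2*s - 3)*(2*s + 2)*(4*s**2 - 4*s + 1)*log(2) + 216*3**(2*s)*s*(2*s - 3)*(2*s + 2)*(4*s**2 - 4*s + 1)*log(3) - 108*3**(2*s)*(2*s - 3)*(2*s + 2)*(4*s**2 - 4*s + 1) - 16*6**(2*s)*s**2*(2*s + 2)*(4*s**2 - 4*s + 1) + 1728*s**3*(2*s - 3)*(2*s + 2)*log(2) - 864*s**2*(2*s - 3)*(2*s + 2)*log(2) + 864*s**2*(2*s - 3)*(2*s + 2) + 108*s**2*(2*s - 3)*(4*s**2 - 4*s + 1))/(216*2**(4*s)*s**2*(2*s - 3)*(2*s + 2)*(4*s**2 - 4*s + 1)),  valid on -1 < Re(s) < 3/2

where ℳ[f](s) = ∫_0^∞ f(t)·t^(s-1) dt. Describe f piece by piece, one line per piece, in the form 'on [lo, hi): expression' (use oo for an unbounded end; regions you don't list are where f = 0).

on [0, 1/16): 4*t
on [1/16, 1/4): log(2*sqrt(t))/(2*sqrt(t))
on [1/4, 9/16): log(2*sqrt(t))
on [9/16, 9/4): exp(-2*sqrt(t))
on [9/4, oo): 1/(8*t**(3/2))

back out the power substitution: 4*t**2 on [0, 1/4); log(2*t)/(2*t) on [1/4, 1/2); log(2*t) on [1/2, 3/4); …
invert the common scale on t to get t**2 on [0, 1/2); log(t)/t on [1/2, 1); log(t) on [1, 3/2); …
integrate the 5 segments split at 1/16, 1/4, 9/16, 9/4, then add the results
segment [0, 1/16) carries 4*t; integrate it
piece [1/16, 1/4): integrate log(2*sqrt(t))/(2*sqrt(t)) against the kernel
the [1/4, 9/16) slice contributes ∫ log(2*sqrt(t))·t^(s-1) dt
∫ over [9/16, 9/4) of exp(-2*sqrt(t))·t^(s-1) joins the sum
piece [9/4, ∞): integrate 1/(8*t**(3/2)) against the kernel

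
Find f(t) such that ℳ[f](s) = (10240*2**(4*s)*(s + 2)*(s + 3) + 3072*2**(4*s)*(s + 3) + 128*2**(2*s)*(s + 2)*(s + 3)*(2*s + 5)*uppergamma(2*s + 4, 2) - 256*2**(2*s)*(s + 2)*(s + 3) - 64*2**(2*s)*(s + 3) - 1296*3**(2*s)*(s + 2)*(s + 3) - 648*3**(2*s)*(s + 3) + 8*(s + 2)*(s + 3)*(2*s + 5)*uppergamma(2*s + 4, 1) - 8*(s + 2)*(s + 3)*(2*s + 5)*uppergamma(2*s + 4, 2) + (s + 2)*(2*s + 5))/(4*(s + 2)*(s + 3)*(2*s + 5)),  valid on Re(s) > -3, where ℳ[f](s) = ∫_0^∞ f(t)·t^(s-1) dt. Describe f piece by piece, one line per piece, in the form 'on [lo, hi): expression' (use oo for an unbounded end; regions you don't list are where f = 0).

back out the shared t-power: t/4 on [0, 1); exp(-sqrt(t)) on [1, 4); sqrt(t)/2 + 1 on [4, 9); …
invert the power substitution to get t**2/4 on [0, 1); exp(-t) on [1, 2); t/2 + 1 on [2, 3); …
reversing the common scale on t: t**2 on [0, 1/2); exp(-2*t) on [1/2, 1); t + 1 on [1, 3/2); …
integrate the 5 segments split at 1, 4, 9, 16, then add the results
∫ over [0, 1) of t**3/4·t^(s-1) joins the sum
segment [1, 4) carries t**2*exp(-sqrt(t)); integrate it
on [4, 9) integrate f = t**2*(sqrt(t)/2 + 1) against the kernel
[9, 16) adds the kernel integral of t**2*(sqrt(t)/2 + 3)
[16, ∞) adds the kernel integral of t**2*exp(-sqrt(t)/2)

on [0, 1): t**3/4
on [1, 4): t**2*exp(-sqrt(t))
on [4, 9): t**2*(sqrt(t)/2 + 1)
on [9, 16): t**2*(sqrt(t)/2 + 3)
on [16, oo): t**2*exp(-sqrt(t)/2)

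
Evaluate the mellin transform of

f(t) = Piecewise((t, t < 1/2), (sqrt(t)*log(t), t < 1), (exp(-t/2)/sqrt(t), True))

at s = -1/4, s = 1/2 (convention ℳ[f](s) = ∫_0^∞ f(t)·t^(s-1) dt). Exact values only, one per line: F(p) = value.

invert the shared t-power to get t**2 on [0, 1/2); t**(3/2)*log(t) on [1/2, 1); sqrt(t)*exp(-t/2) on [1, ∞)
the shared t-power comes off first: t**(3/2) on [0, 1/2); t*log(t) on [1/2, 1); exp(-t/2) on [1, ∞)
split f at 1/2, 1: ℳ[f](s) collects 3 kernel integrals
segment 0 to 1/2 holds t; add its integral
segment [1/2, 1) carries sqrt(t)*log(t); integrate it
segment [1, ∞) carries exp(-t/2)/sqrt(t); integrate it

F(-1/4) = 2**(3/4)*(-96*2**(1/4) + 3*sqrt(2)*uppergamma(-3/4, 1/2) + 4*sqrt(2) + 24*log(2) + 96)/12
F(1/2) = -1/2 + sqrt(2)/6 + log(2)/2 - Ei(-1/2)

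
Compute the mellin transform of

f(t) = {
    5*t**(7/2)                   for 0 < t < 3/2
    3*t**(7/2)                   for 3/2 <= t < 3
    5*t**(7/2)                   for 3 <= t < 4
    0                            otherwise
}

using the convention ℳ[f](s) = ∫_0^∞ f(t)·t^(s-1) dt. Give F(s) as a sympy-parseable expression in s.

2*(-2*3**(s + 7/2) + 2*(3/2)**(s + 7/2) + 5*4**(s + 7/2))/(2*s + 7)
  Re(s) > -7/2

linearity at 3/2, 3 turns ℳ[f](s) into 3 summed integrals
on [0, 3/2): add ∫ 5*t**(7/2)·t^(s-1) dt
on [3/2, 3) integrate f = 3*t**(7/2) against the kernel
over [3, 4), the kernel integral of 5*t**(7/2) enters the sum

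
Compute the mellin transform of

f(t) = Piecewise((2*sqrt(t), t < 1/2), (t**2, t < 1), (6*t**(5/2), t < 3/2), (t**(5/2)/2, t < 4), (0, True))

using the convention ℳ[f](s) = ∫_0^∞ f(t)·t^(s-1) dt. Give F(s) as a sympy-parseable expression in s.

(2**(7/2 - s)*(s + 2)*(2*s + 5) + 2**(2*s + 7)*(s + 2)*(2*s + 1) + 99*(3/2)**(s + 1/2)*(s + 2)*(2*s + 1) - 48*(s + 2)*(2*s + 1) + 4*(2*s + 1)*(2*s + 5) - (2*s + 1)*(2*s + 5)/2**s)/(4*(s + 2)*(2*s + 1)*(2*s + 5))
  Re(s) > -1/2

the 4 pieces separated at 1/2, 1, 3/2 each add one integral
for t in [0, 1/2): the term is ∫ 2*sqrt(t)·t^(s-1)
for t in [1/2, 1): the term is ∫ t**2·t^(s-1)
for t in [1, 3/2): the term is ∫ 6*t**(5/2)·t^(s-1)
the [3/2, 4) slice contributes ∫ t**(5/2)/2·t^(s-1) dt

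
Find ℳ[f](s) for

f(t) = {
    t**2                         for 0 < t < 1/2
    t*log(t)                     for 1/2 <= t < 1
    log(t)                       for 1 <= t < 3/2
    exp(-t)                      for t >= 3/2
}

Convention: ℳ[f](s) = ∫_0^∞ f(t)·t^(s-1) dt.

(4*2**s*s**2*(s + 2)*(s**2 + 2*s + 1)*uppergamma(s, 3/2) - 4*2**s*s**2*(s + 2) + 4*2**s*(s + 2)*(s**2 + 2*s + 1) + 3**s*s*(s + 2)*(-4*log(2) + 4*log(3))*(s**2 + 2*s + 1) - 4*3**s*(s + 2)*(s**2 + 2*s + 1) + s**3*(s + 2)*log(4) + s**2*(s + 2)*log(4) + 2*s**2*(s + 2) + s**2*(s**2 + 2*s + 1))/(4*2**s*s**2*(s + 2)*(s**2 + 2*s + 1))
  Re(s) > -2

integrate the 4 segments split at 1/2, 1, 3/2, then add the results
[0, 1/2) adds the kernel integral of t**2
∫ t*log(t)·t^(s-1) over [1/2, 1)
∫ log(t)·t^(s-1) over [1, 3/2)
on [3/2, ∞) integrate f = exp(-t) against the kernel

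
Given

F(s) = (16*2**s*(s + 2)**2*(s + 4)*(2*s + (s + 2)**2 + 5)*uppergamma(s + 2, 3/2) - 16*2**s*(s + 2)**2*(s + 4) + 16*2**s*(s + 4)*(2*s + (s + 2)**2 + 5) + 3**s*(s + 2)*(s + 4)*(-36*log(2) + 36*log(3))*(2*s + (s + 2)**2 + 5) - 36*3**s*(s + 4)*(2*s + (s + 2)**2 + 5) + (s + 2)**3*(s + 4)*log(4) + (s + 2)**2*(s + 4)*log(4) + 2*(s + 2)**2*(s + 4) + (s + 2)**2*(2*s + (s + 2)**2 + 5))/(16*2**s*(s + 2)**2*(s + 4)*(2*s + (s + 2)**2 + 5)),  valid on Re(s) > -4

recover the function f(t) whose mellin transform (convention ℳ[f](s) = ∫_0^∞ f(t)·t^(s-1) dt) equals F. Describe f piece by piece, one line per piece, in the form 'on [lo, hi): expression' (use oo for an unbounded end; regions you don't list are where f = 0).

the shared t-power comes off first: t**2 on [0, 1/2); t*log(t) on [1/2, 1); log(t) on [1, 3/2); …
linearity at 1/2, 1, 3/2 turns ℳ[f](s) into 4 summed integrals
between 0 and 1/2 the integrand is t**4·t^(s-1)
segment 1/2 to 1 holds t**3*log(t); add its integral
on [1, 3/2): add ∫ t**2*log(t)·t^(s-1) dt
piece [3/2, ∞): integrate t**2*exp(-t) against the kernel

on [0, 1/2): t**4
on [1/2, 1): t**3*log(t)
on [1, 3/2): t**2*log(t)
on [3/2, oo): t**2*exp(-t)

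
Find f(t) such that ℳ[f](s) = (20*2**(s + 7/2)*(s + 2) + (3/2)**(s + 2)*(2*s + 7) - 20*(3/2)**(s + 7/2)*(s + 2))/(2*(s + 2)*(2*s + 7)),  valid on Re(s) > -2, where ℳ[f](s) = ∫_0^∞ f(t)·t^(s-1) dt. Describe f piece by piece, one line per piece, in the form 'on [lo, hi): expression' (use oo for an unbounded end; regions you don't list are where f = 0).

on [0, 3/2): t**2/2
on [3/2, 2): 5*t**(7/2)

breakpoints 3/2: one integral from each of the 2 segments
∫ t**2/2·t^(s-1) over [0, 3/2)
∫ 5*t**(7/2)·t^(s-1) over [3/2, 2)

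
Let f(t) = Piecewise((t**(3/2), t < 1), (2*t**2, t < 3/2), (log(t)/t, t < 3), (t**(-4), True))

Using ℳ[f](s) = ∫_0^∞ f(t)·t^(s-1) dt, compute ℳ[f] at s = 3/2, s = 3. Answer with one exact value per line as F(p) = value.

f breaks at 1, 3/2, 3 into 4 integrals to sum
[0, 1) adds the kernel integral of t**(3/2)
on [1, 3/2) integrate f = 2*t**2 against the kernel
piece [3/2, 3): integrate log(t)/t against the kernel
for t in [3, ∞): the term is ∫ t**(-4)·t^(s-1)

F(3/2) = -538*sqrt(3)/135 - 5/21 + log(2**(sqrt(6))*3**(-sqrt(6) + 2*sqrt(3))) + 83*sqrt(6)/28
F(3) = 9*log(2)/8 + 271/180 + 27*log(3)/8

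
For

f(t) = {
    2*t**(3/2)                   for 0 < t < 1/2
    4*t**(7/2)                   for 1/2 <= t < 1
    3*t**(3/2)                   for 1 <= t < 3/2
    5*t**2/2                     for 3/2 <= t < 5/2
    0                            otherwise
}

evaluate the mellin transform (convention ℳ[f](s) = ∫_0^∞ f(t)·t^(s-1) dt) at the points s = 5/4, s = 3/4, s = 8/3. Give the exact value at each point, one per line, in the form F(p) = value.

F(5/4) = -135*2**(3/4)*3**(1/4)/104 - 52/209 + 27*2**(1/4)/418 + 27*2**(1/4)*3**(3/4)/22 + 625*2**(3/4)*5**(1/4)/104
F(3/4) = -45*2**(1/4)*3**(3/4)/44 - 20/51 + 25*2**(3/4)/306 + 3*2**(3/4)*3**(1/4)/2 + 125*2**(1/4)*5**(3/4)/44
F(8/3) = -1215*2**(1/3)*3**(2/3)/896 - 66/925 + 147*2**(5/6)/14800 + 729*2**(5/6)*3**(1/6)/400 + 9375*2**(1/3)*5**(2/3)/896

integrate the 4 segments split at 1/2, 1, 3/2, then add the results
piece [0, 1/2): integrate 2*t**(3/2) against the kernel
piece [1/2, 1): integrate 4*t**(7/2) against the kernel
on [1, 3/2): add ∫ 3*t**(3/2)·t^(s-1) dt
on [3/2, 5/2): add ∫ 5*t**2/2·t^(s-1) dt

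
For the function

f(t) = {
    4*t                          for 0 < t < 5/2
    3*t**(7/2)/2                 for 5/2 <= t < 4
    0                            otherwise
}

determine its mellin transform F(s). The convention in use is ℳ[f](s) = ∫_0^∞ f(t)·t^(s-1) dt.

cuts at 5/2: linearity sums the 2 kernel integrals
segment [0, 5/2) carries 4*t; integrate it
segment [5/2, 4) carries 3*t**(7/2)/2; integrate it

(3072*2**(2*s)*(s + 1) - 375*(5/2)**(s + 1/2)*(s + 1) + 80*5**s*(2*s + 7)/2**s)/(8*(s + 1)*(2*s + 7))
  Re(s) > -1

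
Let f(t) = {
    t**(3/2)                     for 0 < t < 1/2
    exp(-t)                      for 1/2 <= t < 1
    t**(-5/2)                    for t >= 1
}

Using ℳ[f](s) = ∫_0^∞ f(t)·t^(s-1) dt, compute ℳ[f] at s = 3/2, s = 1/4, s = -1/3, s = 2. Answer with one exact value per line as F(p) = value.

the 3 pieces separated at 1/2, 1 each add one integral
piece [0, 1/2): integrate t**(3/2) against the kernel
the [1/2, 1) slice contributes ∫ exp(-t)·t^(s-1) dt
piece [1, ∞): integrate t**(-5/2) against the kernel

F(3/2) = -exp(-1) - sqrt(pi)*erfc(1)/2 + sqrt(pi)*erfc(sqrt(2)/2)/2 + sqrt(2)*exp(-1/2)/2 + 25/24
F(1/4) = -uppergamma(1/4, 1) + 2**(1/4)/7 + 4/9 + uppergamma(1/4, 1/2)
F(-1/3) = -uppergamma(-1/3, 1) + 6/17 + 3*2**(5/6)/14 + uppergamma(-1/3, 1/2)
F(2) = -2*exp(-1) + sqrt(2)/56 + 3*exp(-1/2)/2 + 2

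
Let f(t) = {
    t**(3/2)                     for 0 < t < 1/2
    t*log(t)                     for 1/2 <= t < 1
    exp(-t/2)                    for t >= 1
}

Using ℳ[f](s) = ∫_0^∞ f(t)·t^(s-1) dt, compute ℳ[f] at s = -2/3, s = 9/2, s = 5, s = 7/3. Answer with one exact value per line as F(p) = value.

F(-2/3) = 2**(2/3)*(-90*2**(1/3) + 5*2**(2/3)*uppergamma(-2/3, 1/2) + 6*sqrt(2) + 30*log(2) + 90)/20
F(9/2) = -1415/46464 + sqrt(2)/1936 + sqrt(2)*log(2)/352 + 105*sqrt(2)*sqrt(pi)*erfc(sqrt(2)/2) + 296*exp(-1/2)
F(5) = -7/256 + sqrt(2)/832 + log(2)/384 + 1266*exp(-1/2)
F(7/3) = 2**(2/3)*(-1656*2**(1/3) + 207 + 300*sqrt(2) + 690*log(2) + 73600*2**(2/3)*uppergamma(7/3, 1/2))/36800

breakpoints 1/2, 1: one integral from each of the 3 segments
∫ t**(3/2)·t^(s-1) over [0, 1/2)
on [1/2, 1) integrate f = t*log(t) against the kernel
between 1 and ∞ the integrand is exp(-t/2)·t^(s-1)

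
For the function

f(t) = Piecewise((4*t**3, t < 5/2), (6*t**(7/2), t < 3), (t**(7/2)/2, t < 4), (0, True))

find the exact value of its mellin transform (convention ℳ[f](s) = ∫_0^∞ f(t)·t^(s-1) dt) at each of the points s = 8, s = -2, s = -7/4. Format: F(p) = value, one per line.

linearity at 5/2, 3 turns ℳ[f](s) into 3 summed integrals
[0, 5/2) adds the kernel integral of 4*t**3
the [5/2, 3) slice contributes ∫ 6*t**(7/2)·t^(s-1) dt
between 3 and 4 the integrand is t**(7/2)/2·t^(s-1)

F(8) = -146484375*sqrt(10)/23552 + 1948617*sqrt(3)/23 + 48367687131/129536
F(-2) = -5*sqrt(10) + 38/3 + 11*sqrt(3)
F(-7/4) = -30*2**(1/4)*5**(3/4)/7 + 16*sqrt(2)/7 + 4*2**(3/4)*5**(1/4) + 66*3**(3/4)/7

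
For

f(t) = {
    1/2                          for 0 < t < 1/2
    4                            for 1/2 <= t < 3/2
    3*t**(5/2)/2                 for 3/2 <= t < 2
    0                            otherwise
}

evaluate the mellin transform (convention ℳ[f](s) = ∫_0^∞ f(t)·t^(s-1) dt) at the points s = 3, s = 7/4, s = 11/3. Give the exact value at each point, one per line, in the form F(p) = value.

F(3) = -729*sqrt(6)/704 + 209/48 + 96*sqrt(2)/11
F(7/4) = 2**(1/4)*(-1701*sqrt(2)*3**(1/4) + 3264*3**(3/4) + 9800)/1904
F(11/3) = 3*2**(1/3)*(-24057*sqrt(2)*3**(1/6) - 1036 + 31968*3**(2/3) + 135168*2**(5/6))/52096

along the cuts 1/2, 3/2, ℳ[f](s) splits into 3 integrals
for t in [0, 1/2): the term is ∫ 1/2·t^(s-1)
[1/2, 3/2) adds the kernel integral of 4
piece [3/2, 2): integrate 3*t**(5/2)/2 against the kernel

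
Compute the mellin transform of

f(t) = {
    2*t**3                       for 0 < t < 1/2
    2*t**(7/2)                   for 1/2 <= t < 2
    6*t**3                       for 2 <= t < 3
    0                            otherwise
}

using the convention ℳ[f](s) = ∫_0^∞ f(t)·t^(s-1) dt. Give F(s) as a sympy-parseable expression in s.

(-192*2**s*(2*s + 7) - 2**(1/2 - s)*(s + 3) + 128*2**(s + 1/2)*(s + 3) + 648*3**s*(2*s + 7) + (2*s + 7)/2**s)/(4*(s + 3)*(2*s + 7))
  Re(s) > -3

linearity at 1/2, 2 turns ℳ[f](s) into 3 summed integrals
on [0, 1/2): add ∫ 2*t**3·t^(s-1) dt
on [1/2, 2): add ∫ 2*t**(7/2)·t^(s-1) dt
piece [2, 3): integrate 6*t**3 against the kernel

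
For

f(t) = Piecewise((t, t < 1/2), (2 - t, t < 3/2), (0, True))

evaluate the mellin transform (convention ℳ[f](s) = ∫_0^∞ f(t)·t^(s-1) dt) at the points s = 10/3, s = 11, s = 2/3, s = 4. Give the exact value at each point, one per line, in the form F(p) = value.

f breaks at 1/2 into 2 integrals to sum
on [0, 1/2): add ∫ t·t^(s-1) dt
segment 1/2 to 3/2 holds (2 - t); add its integral

F(10/3) = 3*2**(2/3)*(-16 + 297*3**(1/3))/2080
F(11) = 2657179/540672
F(2/3) = 3*2**(1/3)*(-8 + 7*3**(2/3))/20
F(4) = 159/160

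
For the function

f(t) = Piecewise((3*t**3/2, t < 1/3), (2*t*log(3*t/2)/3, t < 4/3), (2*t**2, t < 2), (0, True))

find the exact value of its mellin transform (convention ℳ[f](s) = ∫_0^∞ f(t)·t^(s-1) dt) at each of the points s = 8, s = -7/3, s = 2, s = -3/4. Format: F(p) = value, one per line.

invert the shared t-power to get 3*t/2 on [0, 1/3); 2*log(3*t/2)/(3*t) on [1/3, 4/3); 2 on [4/3, 2)
invert the common scale on t to get t on [0, 1/2); log(t)/t on [1/2, 2); 2 on [2, 3)
back out the shared t-power: t**2 on [0, 1/2); log(t) on [1/2, 2); 2*t on [2, 3)
integrate the 3 segments split at 1/3, 4/3, then add the results
piece [0, 1/3): integrate 3*t**3/2 against the kernel
segment 1/3 to 4/3 holds 2*t*log(3*t/2)/3; add its integral
∫ 2*t**2·t^(s-1) over [4/3, 2)

F(8) = 524290*log(2)/531441 + 783885127/3897234
F(-7/3) = 3**(1/3)*(-64*6**(2/3) - log(2**(12*2**(1/3) + 96)) + 120 + 183*2**(1/3))/64
F(2) = 130*log(2)/243 + 1687/270
F(-3/4) = 2*3**(3/4)*(-864*sqrt(2) + log(2**(180 + 180*sqrt(2))) + 216*6**(1/4) + 725)/405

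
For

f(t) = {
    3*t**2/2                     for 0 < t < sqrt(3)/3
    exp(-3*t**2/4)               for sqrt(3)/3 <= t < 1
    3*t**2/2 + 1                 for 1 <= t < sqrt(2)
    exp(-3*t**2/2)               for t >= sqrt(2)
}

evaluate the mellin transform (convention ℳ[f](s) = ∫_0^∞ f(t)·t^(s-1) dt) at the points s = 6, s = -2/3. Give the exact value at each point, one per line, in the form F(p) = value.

F(6) = -130*exp(-3/4)/27 + 68*exp(-3)/27 + 82*exp(-1/4)/27 + 215/54
F(-2/3) = 3**(1/3)*(-2*2**(1/3)*uppergamma(-1/3, 3/4) + 2*2**(2/3)*uppergamma(-1/3, 3) + 3**(2/3) + 3 + 2*2**(1/3)*uppergamma(-1/3, 1/4) + 6**(2/3))/8

peel off the power substitution: 3*t/2 on [0, 1/3); exp(-3*t/4) on [1/3, 1); 3*t/2 + 1 on [1, 2); …
back out the common scale on t: t on [0, 1/2); exp(-t/2) on [1/2, 3/2); t + 1 on [3/2, 3); …
breakpoints sqrt(3)/3, 1, sqrt(2): one integral from each of the 4 segments
the [0, sqrt(3)/3) slice contributes ∫ 3*t**2/2·t^(s-1) dt
over [sqrt(3)/3, 1), the kernel integral of exp(-3*t**2/4) enters the sum
[1, sqrt(2)) adds the kernel integral of (3*t**2/2 + 1)
on [sqrt(2), ∞) integrate f = exp(-3*t**2/2) against the kernel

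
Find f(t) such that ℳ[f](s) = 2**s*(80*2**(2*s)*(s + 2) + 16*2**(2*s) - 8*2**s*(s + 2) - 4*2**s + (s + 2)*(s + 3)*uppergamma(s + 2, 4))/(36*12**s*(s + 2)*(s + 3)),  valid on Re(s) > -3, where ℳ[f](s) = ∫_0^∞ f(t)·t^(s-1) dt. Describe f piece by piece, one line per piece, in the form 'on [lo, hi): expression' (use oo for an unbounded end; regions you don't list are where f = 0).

peel off the shared t-power: 3*t on [0, 1/3); 6*t + 1 on [1/3, 2/3); exp(-6*t) on [2/3, ∞)
undo the common scale on t: t on [0, 1); 2*t + 1 on [1, 2); exp(-2*t) on [2, ∞)
split f at 1/3, 2/3: ℳ[f](s) collects 3 kernel integrals
between 0 and 1/3 the integrand is 3*t**3·t^(s-1)
the [1/3, 2/3) slice contributes ∫ t**2*(6*t + 1)·t^(s-1) dt
between 2/3 and ∞ the integrand is t**2*exp(-6*t)·t^(s-1)

on [0, 1/3): 3*t**3
on [1/3, 2/3): t**2*(6*t + 1)
on [2/3, oo): t**2*exp(-6*t)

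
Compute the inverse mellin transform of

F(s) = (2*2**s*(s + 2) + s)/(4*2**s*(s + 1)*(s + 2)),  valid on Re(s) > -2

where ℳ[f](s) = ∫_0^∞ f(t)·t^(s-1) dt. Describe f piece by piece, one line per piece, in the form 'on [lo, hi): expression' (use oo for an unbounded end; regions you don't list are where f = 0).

on [0, 1/2): 2*t**2
on [1/2, 1): t/2

peel off the shared t-power: 2*t**3 on [0, 1/2); t**2/2 on [1/2, 1)
invert the shared t-power to get 2*t on [0, 1/2); 1/2 on [1/2, 1)
remove the common scale on t first: t on [0, 1); 1/2 on [1, 2)
along the cuts 1/2, ℳ[f](s) splits into 2 integrals
piece [0, 1/2): integrate 2*t**2 against the kernel
for t in [1/2, 1): the term is ∫ t/2·t^(s-1)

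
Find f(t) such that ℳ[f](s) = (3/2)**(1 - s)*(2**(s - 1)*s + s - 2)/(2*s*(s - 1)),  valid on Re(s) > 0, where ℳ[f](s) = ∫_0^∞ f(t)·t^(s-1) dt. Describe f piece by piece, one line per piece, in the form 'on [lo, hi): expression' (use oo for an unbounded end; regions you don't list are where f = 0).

on [0, 2/3): 3/2
on [2/3, 4/3): 1/(2*t)

back out the shared t-power: 3*t/2 on [0, 2/3); 1/2 on [2/3, 4/3)
strip the common scale on t: t on [0, 1); 1/2 on [1, 2)
breakpoints 2/3: one integral from each of the 2 segments
over [0, 2/3), the kernel integral of 3/2 enters the sum
for t in [2/3, 4/3): the term is ∫ 1/(2*t)·t^(s-1)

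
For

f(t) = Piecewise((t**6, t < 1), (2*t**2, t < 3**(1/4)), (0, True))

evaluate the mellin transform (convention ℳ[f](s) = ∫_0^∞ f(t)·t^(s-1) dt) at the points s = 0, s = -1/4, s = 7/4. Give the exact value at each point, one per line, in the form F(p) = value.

F(0) = -5/6 + sqrt(3)
F(-1/4) = -156/161 + 8*3**(7/16)/7
F(7/4) = -188/465 + 8*3**(15/16)/15

remove the power substitution first: t**3 on [0, 1); 2*t on [1, sqrt(3))
invert the power substitution to get t**(3/2) on [0, 1); 2*sqrt(t) on [1, 3)
f breaks at 1 into 2 integrals to sum
[0, 1) adds the kernel integral of t**6
∫ over [1, 3**(1/4)) of 2*t**2·t^(s-1) joins the sum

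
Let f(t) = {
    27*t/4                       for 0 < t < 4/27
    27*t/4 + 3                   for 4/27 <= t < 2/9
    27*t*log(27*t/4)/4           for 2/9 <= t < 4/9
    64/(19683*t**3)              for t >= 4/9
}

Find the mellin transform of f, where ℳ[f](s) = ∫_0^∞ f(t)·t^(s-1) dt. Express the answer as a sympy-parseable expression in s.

undo the common scale on t: 9*t/2 on [0, 2/9); 9*t/2 + 3 on [2/9, 1/3); 9*t*log(9*t/2)/2 on [1/3, 2/3); …
strip the common scale on t: 3*t on [0, 1/3); 3*t + 3 on [1/3, 1/2); 3*t*log(3*t) on [1/2, 1); …
invert the common scale on t to get t on [0, 1); t + 3 on [1, 3/2); t*log(t) on [3/2, 3); …
linearity at 4/27, 2/9, 4/9 turns ℳ[f](s) into 4 summed integrals
∫ over [0, 4/27) of 27*t/4·t^(s-1) joins the sum
the [4/27, 2/9) slice contributes ∫ (27*t/4 + 3)·t^(s-1) dt
piece [2/9, 4/9): integrate 27*t*log(27*t/4)/4 against the kernel
on [4/9, ∞) integrate f = 64/(19683*t**3) against the kernel

(-162*2**s*s*(s - 3)*(s**2 + 2*s + 1) - 162*2**s*(s - 3)*(s**2 + 2*s + 1) - 81*3**s*s**2*(s - 3)*(s + 1)*log(3) + 81*3**s*s**2*(s - 3)*(s + 1)*log(2) - 81*3**s*s*(s - 3)*(s + 1)*log(3) + 81*3**s*s*(s - 3)*(s + 1)*log(2) + 81*3**s*s*(s - 3)*(s + 1) + 243*3**s*s*(s - 3)*(s**2 + 2*s + 1) + 162*3**s*(s - 3)*(s**2 + 2*s + 1) + 162*6**s*s**2*(s - 3)*(s + 1)*log(3) - 162*6**s*s*(s - 3)*(s + 1) + 162*6**s*s*(s - 3)*(s + 1)*log(3) - 2*6**s*s*(s + 1)*(s**2 + 2*s + 1))/(54*(27/2)**s*s*(s - 3)*(s + 1)*(s**2 + 2*s + 1))
  -1 < Re(s) < 3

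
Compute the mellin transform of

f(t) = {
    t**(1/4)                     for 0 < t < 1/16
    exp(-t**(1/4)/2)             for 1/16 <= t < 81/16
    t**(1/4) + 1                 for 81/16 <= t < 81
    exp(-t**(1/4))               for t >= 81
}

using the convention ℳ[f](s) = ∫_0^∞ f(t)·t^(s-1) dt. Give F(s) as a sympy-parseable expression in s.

invert the power substitution to get sqrt(t) on [0, 1/4); exp(-sqrt(t)/2) on [1/4, 9/4); sqrt(t) + 1 on [9/4, 9); …
strip the power substitution: t on [0, 1/2); exp(-t/2) on [1/2, 3/2); t + 1 on [3/2, 3); …
along the cuts 1/16, 81/16, 81, ℳ[f](s) splits into 4 integrals
on [0, 1/16) integrate f = t**(1/4) against the kernel
the [1/16, 81/16) slice contributes ∫ exp(-t**(1/4)/2)·t^(s-1) dt
over [81/16, 81), the kernel integral of (t**(1/4) + 1) enters the sum
for t in [81, ∞): the term is ∫ exp(-t**(1/4))·t^(s-1)

(16*1296**s*s + 1296**s + 2**(4*s + 2)*s*(4*s + 1)*uppergamma(4*s, 3) + 2**(8*s + 2)*s*(4*s + 1)*uppergamma(4*s, 1/4) - 2**(8*s + 2)*s*(4*s + 1)*uppergamma(4*s, 3/4) - 10*81**s*s - 81**s + 2*s)/(16**s*s*(4*s + 1))
  Re(s) > -1/4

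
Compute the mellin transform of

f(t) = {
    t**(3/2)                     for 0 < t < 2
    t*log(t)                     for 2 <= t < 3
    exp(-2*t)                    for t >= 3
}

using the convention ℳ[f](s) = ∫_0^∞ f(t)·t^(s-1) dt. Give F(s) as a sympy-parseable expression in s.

cuts at 2, 3: linearity sums the 3 kernel integrals
the [0, 2) slice contributes ∫ t**(3/2)·t^(s-1) dt
[2, 3) adds the kernel integral of t*log(t)
[3, ∞) adds the kernel integral of exp(-2*t)

(-12**s*s*(2*s + 3)*log(4) - 12**s*(2*s + 3)*log(4) + 12**s*(4*s + 6) + 12**s*sqrt(2)*(4*s**2 + 8*s + 4) + 3*18**s*s*(2*s + 3)*log(3) + 18**s*(-6*s - 9) + 3*18**s*(2*s + 3)*log(3) + 3**s*(2*s + 3)*(s**2 + 2*s + 1)*uppergamma(s, 6))/(6**s*(2*s + 3)*(s**2 + 2*s + 1))
  Re(s) > -3/2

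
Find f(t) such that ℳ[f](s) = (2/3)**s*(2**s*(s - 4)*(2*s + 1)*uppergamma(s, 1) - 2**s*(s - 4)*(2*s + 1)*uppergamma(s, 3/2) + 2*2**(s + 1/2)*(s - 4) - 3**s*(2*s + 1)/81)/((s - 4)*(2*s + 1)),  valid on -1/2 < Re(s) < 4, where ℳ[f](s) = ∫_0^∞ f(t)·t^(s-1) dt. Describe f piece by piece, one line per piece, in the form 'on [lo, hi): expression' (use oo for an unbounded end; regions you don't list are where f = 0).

remove the common scale on t first: sqrt(t) on [0, 2); exp(-t/2) on [2, 3); t**(-4) on [3, ∞)
slice at 4/3, 2, transform all 3 pieces, and sum them
[0, 4/3) adds the kernel integral of sqrt(6)*sqrt(t)/2
[4/3, 2) adds the kernel integral of exp(-3*t/4)
over [2, ∞), the kernel integral of 16/(81*t**4) enters the sum

on [0, 4/3): sqrt(6)*sqrt(t)/2
on [4/3, 2): exp(-3*t/4)
on [2, oo): 16/(81*t**4)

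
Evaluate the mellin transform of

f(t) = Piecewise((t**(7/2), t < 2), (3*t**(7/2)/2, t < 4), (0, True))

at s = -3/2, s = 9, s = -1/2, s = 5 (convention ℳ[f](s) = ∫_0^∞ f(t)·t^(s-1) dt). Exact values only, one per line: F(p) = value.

the 2 pieces separated at 2 each add one integral
∫ t**(7/2)·t^(s-1) over [0, 2)
on [2, 4): add ∫ 3*t**(7/2)/2·t^(s-1) dt

F(-3/2) = 11
F(9) = 100663296/25 - 4096*sqrt(2)/25
F(-1/2) = 92/3
F(5) = 393216/17 - 256*sqrt(2)/17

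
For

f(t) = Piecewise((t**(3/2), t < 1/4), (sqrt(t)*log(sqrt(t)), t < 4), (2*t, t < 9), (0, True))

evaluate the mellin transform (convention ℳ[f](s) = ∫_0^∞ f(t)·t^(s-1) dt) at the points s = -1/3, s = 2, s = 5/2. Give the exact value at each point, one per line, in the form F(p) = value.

peel off the shared t-power: t on [0, 1/4); log(sqrt(t)) on [1/4, 4); 2*sqrt(t) on [4, 9)
undo the power substitution: t**2 on [0, 1/2); log(t) on [1/2, 2); 2*t on [2, 3)
split f at 1/4, 4: ℳ[f](s) collects 3 kernel integrals
over [0, 1/4), the kernel integral of t**(3/2) enters the sum
over [1/4, 4), the kernel integral of sqrt(t)*log(sqrt(t)) enters the sum
∫ over [4, 9) of 2*t·t^(s-1) joins the sum

F(-1/3) = 3*2**(2/3)*(-112*2**(2/3) + log(2**(28 + 28*2**(2/3))) + 42*6**(1/3) + 85)/28
F(2) = 205*log(2)/16 + 14810143/33600
F(5/2) = 4097*log(2)/192 + 8408191/7168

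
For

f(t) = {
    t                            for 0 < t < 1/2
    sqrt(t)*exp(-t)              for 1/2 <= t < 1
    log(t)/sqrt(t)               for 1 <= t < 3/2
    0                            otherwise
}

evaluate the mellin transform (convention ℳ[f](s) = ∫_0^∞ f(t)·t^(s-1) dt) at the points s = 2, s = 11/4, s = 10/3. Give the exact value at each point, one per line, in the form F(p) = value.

F(2) = -5*exp(-1)/2 - sqrt(6)/3 - 3*sqrt(pi)*erfc(1)/4 + 3*sqrt(pi)*erfc(sqrt(2)/2)/4 + 35/72 + exp(-3/2)*log(3**(36*sqrt(6)*exp(3/2))/2**(36*sqrt(6)*exp(3/2)))/72 + sqrt(2)*exp(-1/2)
F(11/4) = -uppergamma(13/4, 1) - 2*2**(3/4)*3**(1/4)/9 + 2**(1/4)/60 + 16/81 + log(3**(2**(3/4)*3**(1/4)/2)/2**(2**(3/4)*3**(1/4)/2)) + uppergamma(13/4, 1/2)
F(10/3) = -uppergamma(23/6, 1) - 81*2**(1/6)*3**(5/6)/578 + 3*2**(2/3)/416 + 36/289 + log(3**(27*2**(1/6)*3**(5/6)/68)/2**(27*2**(1/6)*3**(5/6)/68)) + uppergamma(23/6, 1/2)

the shared t-power comes off first: sqrt(t) on [0, 1/2); exp(-t) on [1/2, 1); log(t)/t on [1, 3/2)
breakpoints 1/2, 1: one integral from each of the 3 segments
[0, 1/2) adds the kernel integral of t
for t in [1/2, 1): the term is ∫ sqrt(t)*exp(-t)·t^(s-1)
segment [1, 3/2) carries log(t)/sqrt(t); integrate it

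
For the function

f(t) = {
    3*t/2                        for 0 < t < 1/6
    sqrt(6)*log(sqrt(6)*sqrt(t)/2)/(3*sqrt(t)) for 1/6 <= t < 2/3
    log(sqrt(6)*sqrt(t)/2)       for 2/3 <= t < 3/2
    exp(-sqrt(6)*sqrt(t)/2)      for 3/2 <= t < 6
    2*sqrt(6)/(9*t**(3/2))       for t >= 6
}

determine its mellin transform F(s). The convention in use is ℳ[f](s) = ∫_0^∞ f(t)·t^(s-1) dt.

(432*2**(2*s)*s**2*(2*s - 3)*(2*s + 2)*(4*s**2 - 4*s + 1)*uppergamma(2*s, 3/2) - 432*2**(2*s)*s**2*(2*s - 3)*(2*s + 2)*(4*s**2 - 4*s + 1)*uppergamma(2*s, 3) - 432*2**(2*s)*s**2*(2*s - 3)*(2*s + 2) + 108*2**(2*s)*(2*s - 3)*(2*s + 2)*(4*s**2 - 4*s + 1) - 216*3**(2*s)*s*(2*s - 3)*(2*s + 2)*(4*s**2 - 4*s + 1)*log(2) + 216*3**(2*s)*s*(2*s - 3)*(2*s + 2)*(4*s**2 - 4*s + 1)*log(3) - 108*3**(2*s)*(2*s - 3)*(2*s + 2)*(4*s**2 - 4*s + 1) - 16*6**(2*s)*s**2*(2*s + 2)*(4*s**2 - 4*s + 1) + 1728*s**3*(2*s - 3)*(2*s + 2)*log(2) - 864*s**2*(2*s - 3)*(2*s + 2)*log(2) + 864*s**2*(2*s - 3)*(2*s + 2) + 108*s**2*(2*s - 3)*(4*s**2 - 4*s + 1))/(216*2**(2*s)*(3/2)**s*s**2*(2*s - 3)*(2*s + 2)*(4*s**2 - 4*s + 1))
  -1 < Re(s) < 3/2

reversing the common scale on t: t on [0, 1/4); log(sqrt(t))/sqrt(t) on [1/4, 1); log(sqrt(t)) on [1, 9/4); …
invert the power substitution to get t**2 on [0, 1/2); log(t)/t on [1/2, 1); log(t) on [1, 3/2); …
summing 5 kernel integrals split by 1/6, 2/3, 3/2, 6 yields ℳ[f](s)
piece [0, 1/6): integrate 3*t/2 against the kernel
over [1/6, 2/3), the kernel integral of sqrt(6)*log(sqrt(6)*sqrt(t)/2)/(3*sqrt(t)) enters the sum
piece [2/3, 3/2): integrate log(sqrt(6)*sqrt(t)/2) against the kernel
[3/2, 6) adds the kernel integral of exp(-sqrt(6)*sqrt(t)/2)
for t in [6, ∞): the term is ∫ 2*sqrt(6)/(9*t**(3/2))·t^(s-1)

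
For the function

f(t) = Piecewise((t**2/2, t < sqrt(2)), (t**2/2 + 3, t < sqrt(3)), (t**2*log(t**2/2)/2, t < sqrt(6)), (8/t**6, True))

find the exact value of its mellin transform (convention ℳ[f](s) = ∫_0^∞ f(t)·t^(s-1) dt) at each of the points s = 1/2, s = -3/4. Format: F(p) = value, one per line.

F(1/2) = -6*2**(1/4) - 7078*6**(1/4)/7425 + log(2**(3*3**(1/4)/5)*3**(-3*3**(1/4)/5 + 6*6**(1/4)/5)) + 177*3**(1/4)/25
F(-3/4) = -34942*6**(5/8)/54675 - 22*3**(5/8)/75 + log(2**(2*3**(5/8)/5)*3**(-2*3**(5/8)/5 + 2*6**(5/8)/5)) + 2*2**(5/8)

strip the power substitution: t/2 on [0, 2); t/2 + 3 on [2, 3); t*log(t/2)/2 on [3, 6); …
remove the common scale on t first: t on [0, 1); t + 3 on [1, 3/2); t*log(t) on [3/2, 3); …
f breaks at sqrt(2), sqrt(3), sqrt(6) into 4 integrals to sum
[0, sqrt(2)) adds the kernel integral of t**2/2
the [sqrt(2), sqrt(3)) slice contributes ∫ (t**2/2 + 3)·t^(s-1) dt
for t in [sqrt(3), sqrt(6)): the term is ∫ t**2*log(t**2/2)/2·t^(s-1)
∫ over [sqrt(6), ∞) of 8/t**6·t^(s-1) joins the sum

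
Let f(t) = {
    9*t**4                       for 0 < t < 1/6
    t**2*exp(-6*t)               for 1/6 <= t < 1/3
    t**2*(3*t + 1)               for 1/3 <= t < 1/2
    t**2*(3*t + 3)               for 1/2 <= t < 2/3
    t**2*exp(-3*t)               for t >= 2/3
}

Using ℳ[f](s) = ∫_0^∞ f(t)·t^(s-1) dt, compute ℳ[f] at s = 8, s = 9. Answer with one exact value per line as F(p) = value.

F(8) = (2604122400*E + 1302094759*exp(2) + 7241213675520)*exp(-2)/159630704640
F(9) = (1035541011*exp(2) + 5642265772*E + 31395128134656)*exp(-2)/207519916032

undo the shared t-power: 9*t**2 on [0, 1/6); exp(-6*t) on [1/6, 1/3); 3*t + 1 on [1/3, 1/2); …
peel off the common scale on t: 9*t**2/4 on [0, 1/3); exp(-3*t) on [1/3, 2/3); 3*t/2 + 1 on [2/3, 1); …
remove the common scale on t first: t**2 on [0, 1/2); exp(-2*t) on [1/2, 1); t + 1 on [1, 3/2); …
breakpoints 1/6, 1/3, 1/2, 2/3: one integral from each of the 5 segments
on [0, 1/6): add ∫ 9*t**4·t^(s-1) dt
the [1/6, 1/3) slice contributes ∫ t**2*exp(-6*t)·t^(s-1) dt
[1/3, 1/2) adds the kernel integral of t**2*(3*t + 1)
∫ t**2*(3*t + 3)·t^(s-1) over [1/2, 2/3)
∫ t**2*exp(-3*t)·t^(s-1) over [2/3, ∞)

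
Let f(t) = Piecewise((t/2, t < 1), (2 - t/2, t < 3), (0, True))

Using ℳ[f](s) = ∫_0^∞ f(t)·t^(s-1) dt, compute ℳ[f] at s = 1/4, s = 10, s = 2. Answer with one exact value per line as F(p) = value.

peel off the common scale on t: t on [0, 1/2); 2 - t on [1/2, 3/2)
linearity at 1 turns ℳ[f](s) into 2 summed integrals
the [0, 1) slice contributes ∫ t/2·t^(s-1) dt
segment 1 to 3 holds (2 - t/2); add its integral

F(1/4) = -36/5 + 34*3**(1/4)/5
F(10) = 413331/110
F(2) = 23/6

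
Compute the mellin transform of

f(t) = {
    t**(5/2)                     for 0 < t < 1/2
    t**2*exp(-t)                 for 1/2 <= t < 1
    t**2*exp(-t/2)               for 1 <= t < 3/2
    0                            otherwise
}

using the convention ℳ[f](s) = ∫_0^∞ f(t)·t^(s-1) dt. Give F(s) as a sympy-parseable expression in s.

remove the shared t-power first: sqrt(t) on [0, 1/2); exp(-t) on [1/2, 1); exp(-t/2) on [1, 3/2)
split f at 1/2, 1: ℳ[f](s) collects 3 kernel integrals
segment [0, 1/2) carries t**(5/2); integrate it
on [1/2, 1): add ∫ t**2*exp(-t)·t^(s-1) dt
between 1 and 3/2 the integrand is t**2*exp(-t/2)·t^(s-1)

(16*2**(2*s)*(2*s + 5)*uppergamma(s + 2, 1/2) - 16*2**(2*s)*(2*s + 5)*uppergamma(s + 2, 3/4) + 4*2**s*(2*s + 5)*uppergamma(s + 2, 1/2) - 4*2**s*(2*s + 5)*uppergamma(s + 2, 1) + sqrt(2))/(4*2**s*(2*s + 5))
  Re(s) > -5/2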